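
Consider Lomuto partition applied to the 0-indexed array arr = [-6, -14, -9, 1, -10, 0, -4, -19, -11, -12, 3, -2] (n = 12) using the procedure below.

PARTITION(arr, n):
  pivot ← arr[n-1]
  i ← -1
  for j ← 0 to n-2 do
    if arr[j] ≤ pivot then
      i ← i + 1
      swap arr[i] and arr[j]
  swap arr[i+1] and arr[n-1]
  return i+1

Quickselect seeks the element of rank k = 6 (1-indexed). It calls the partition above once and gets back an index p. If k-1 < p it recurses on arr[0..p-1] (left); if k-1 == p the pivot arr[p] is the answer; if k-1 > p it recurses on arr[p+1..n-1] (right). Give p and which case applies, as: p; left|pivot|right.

8; left

pivot = arr[11] = -2; i = -1
j=0: arr[0]=-6 ≤ -2 → i=0, swap arr[0],arr[0] (no change) → [-6, -14, -9, 1, -10, 0, -4, -19, -11, -12, 3, -2]
j=1: arr[1]=-14 ≤ -2 → i=1, swap arr[1],arr[1] (no change) → [-6, -14, -9, 1, -10, 0, -4, -19, -11, -12, 3, -2]
j=2: arr[2]=-9 ≤ -2 → i=2, swap arr[2],arr[2] (no change) → [-6, -14, -9, 1, -10, 0, -4, -19, -11, -12, 3, -2]
j=3: arr[3]=1 > -2 → no swap
j=4: arr[4]=-10 ≤ -2 → i=3, swap arr[3],arr[4] → [-6, -14, -9, -10, 1, 0, -4, -19, -11, -12, 3, -2]
j=5: arr[5]=0 > -2 → no swap
j=6: arr[6]=-4 ≤ -2 → i=4, swap arr[4],arr[6] → [-6, -14, -9, -10, -4, 0, 1, -19, -11, -12, 3, -2]
j=7: arr[7]=-19 ≤ -2 → i=5, swap arr[5],arr[7] → [-6, -14, -9, -10, -4, -19, 1, 0, -11, -12, 3, -2]
j=8: arr[8]=-11 ≤ -2 → i=6, swap arr[6],arr[8] → [-6, -14, -9, -10, -4, -19, -11, 0, 1, -12, 3, -2]
j=9: arr[9]=-12 ≤ -2 → i=7, swap arr[7],arr[9] → [-6, -14, -9, -10, -4, -19, -11, -12, 1, 0, 3, -2]
j=10: arr[10]=3 > -2 → no swap
final swap arr[8],arr[11] → [-6, -14, -9, -10, -4, -19, -11, -12, -2, 0, 3, 1]; return 8
p = 8; k-1 = 5 < 8 ⇒ left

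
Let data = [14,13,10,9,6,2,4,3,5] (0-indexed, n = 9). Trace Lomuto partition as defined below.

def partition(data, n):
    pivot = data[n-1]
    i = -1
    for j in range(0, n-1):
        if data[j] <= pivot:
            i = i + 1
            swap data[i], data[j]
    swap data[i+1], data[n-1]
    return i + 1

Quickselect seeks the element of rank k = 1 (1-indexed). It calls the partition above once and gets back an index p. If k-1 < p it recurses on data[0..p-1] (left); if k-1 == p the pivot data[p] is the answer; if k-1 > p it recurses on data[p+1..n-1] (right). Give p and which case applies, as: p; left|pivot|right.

pivot = data[8] = 5; i = -1
j=0: data[0]=14 > 5 → no swap
j=1: data[1]=13 > 5 → no swap
j=2: data[2]=10 > 5 → no swap
j=3: data[3]=9 > 5 → no swap
j=4: data[4]=6 > 5 → no swap
j=5: data[5]=2 ≤ 5 → i=0, swap data[0],data[5] → [2,13,10,9,6,14,4,3,5]
j=6: data[6]=4 ≤ 5 → i=1, swap data[1],data[6] → [2,4,10,9,6,14,13,3,5]
j=7: data[7]=3 ≤ 5 → i=2, swap data[2],data[7] → [2,4,3,9,6,14,13,10,5]
final swap data[3],data[8] → [2,4,3,5,6,14,13,10,9]; return 3
p = 3; k-1 = 0 < 3 ⇒ left

3; left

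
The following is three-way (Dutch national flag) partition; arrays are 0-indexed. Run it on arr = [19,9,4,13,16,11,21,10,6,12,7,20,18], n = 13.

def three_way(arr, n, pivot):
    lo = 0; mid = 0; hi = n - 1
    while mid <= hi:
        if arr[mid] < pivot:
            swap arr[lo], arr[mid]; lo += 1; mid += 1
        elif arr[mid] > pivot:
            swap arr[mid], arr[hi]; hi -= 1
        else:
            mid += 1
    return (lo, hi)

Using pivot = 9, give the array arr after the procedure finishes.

[7,4,6,9,11,21,10,16,12,13,20,18,19]

pivot = 9; lo=0, mid=0, hi=12
arr[mid]=19>9: swap arr[0],arr[12]; hi=11 → [18,9,4,13,16,11,21,10,6,12,7,20,19]
arr[mid]=18>9: swap arr[0],arr[11]; hi=10 → [20,9,4,13,16,11,21,10,6,12,7,18,19]
arr[mid]=20>9: swap arr[0],arr[10]; hi=9 → [7,9,4,13,16,11,21,10,6,12,20,18,19]
arr[mid]=7<9: swap arr[0],arr[0]; lo=1,mid=1 → [7,9,4,13,16,11,21,10,6,12,20,18,19]
arr[mid]=9=9: mid=2
arr[mid]=4<9: swap arr[1],arr[2]; lo=2,mid=3 → [7,4,9,13,16,11,21,10,6,12,20,18,19]
arr[mid]=13>9: swap arr[3],arr[9]; hi=8 → [7,4,9,12,16,11,21,10,6,13,20,18,19]
arr[mid]=12>9: swap arr[3],arr[8]; hi=7 → [7,4,9,6,16,11,21,10,12,13,20,18,19]
arr[mid]=6<9: swap arr[2],arr[3]; lo=3,mid=4 → [7,4,6,9,16,11,21,10,12,13,20,18,19]
arr[mid]=16>9: swap arr[4],arr[7]; hi=6 → [7,4,6,9,10,11,21,16,12,13,20,18,19]
arr[mid]=10>9: swap arr[4],arr[6]; hi=5 → [7,4,6,9,21,11,10,16,12,13,20,18,19]
arr[mid]=21>9: swap arr[4],arr[5]; hi=4 → [7,4,6,9,11,21,10,16,12,13,20,18,19]
arr[mid]=11>9: swap arr[4],arr[4]; hi=3 → [7,4,6,9,11,21,10,16,12,13,20,18,19]
end: lo=3, hi=3; arr = [7,4,6,9,11,21,10,16,12,13,20,18,19]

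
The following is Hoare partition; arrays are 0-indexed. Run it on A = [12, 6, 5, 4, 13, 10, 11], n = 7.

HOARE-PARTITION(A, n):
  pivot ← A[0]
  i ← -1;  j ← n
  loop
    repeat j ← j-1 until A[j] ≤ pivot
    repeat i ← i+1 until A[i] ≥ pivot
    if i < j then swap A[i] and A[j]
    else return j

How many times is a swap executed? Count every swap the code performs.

pivot=12
j stops at 6 (11), i stops at 0 (12); swap ⇒ [11, 6, 5, 4, 13, 10, 12]
j stops at 5 (10), i stops at 4 (13); swap ⇒ [11, 6, 5, 4, 10, 13, 12]
j stops at 4, i stops at 5; i≥j ⇒ return 4. A=[11, 6, 5, 4, 10, 13, 12]

2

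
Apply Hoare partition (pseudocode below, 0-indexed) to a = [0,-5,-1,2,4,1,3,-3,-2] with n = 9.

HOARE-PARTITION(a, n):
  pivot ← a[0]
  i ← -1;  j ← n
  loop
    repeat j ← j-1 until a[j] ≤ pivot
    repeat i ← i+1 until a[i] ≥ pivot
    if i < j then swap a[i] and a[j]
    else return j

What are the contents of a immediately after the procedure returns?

pivot=0
j stops at 8 (-2), i stops at 0 (0); swap ⇒ [-2,-5,-1,2,4,1,3,-3,0]
j stops at 7 (-3), i stops at 3 (2); swap ⇒ [-2,-5,-1,-3,4,1,3,2,0]
j stops at 3, i stops at 4; i≥j ⇒ return 3. a=[-2,-5,-1,-3,4,1,3,2,0]

[-2,-5,-1,-3,4,1,3,2,0]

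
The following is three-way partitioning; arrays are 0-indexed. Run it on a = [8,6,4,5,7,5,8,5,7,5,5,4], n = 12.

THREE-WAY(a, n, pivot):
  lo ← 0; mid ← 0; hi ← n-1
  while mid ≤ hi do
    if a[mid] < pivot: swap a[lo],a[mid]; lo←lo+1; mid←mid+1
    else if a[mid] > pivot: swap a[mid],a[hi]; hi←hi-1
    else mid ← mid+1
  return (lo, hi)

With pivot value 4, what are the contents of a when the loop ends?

[4,4,5,7,5,8,5,7,5,5,6,8]

pivot = 4; lo=0, mid=0, hi=11
a[mid]=8>4: swap a[0],a[11]; hi=10 → [4,6,4,5,7,5,8,5,7,5,5,8]
a[mid]=4=4: mid=1
a[mid]=6>4: swap a[1],a[10]; hi=9 → [4,5,4,5,7,5,8,5,7,5,6,8]
a[mid]=5>4: swap a[1],a[9]; hi=8 → [4,5,4,5,7,5,8,5,7,5,6,8]
a[mid]=5>4: swap a[1],a[8]; hi=7 → [4,7,4,5,7,5,8,5,5,5,6,8]
a[mid]=7>4: swap a[1],a[7]; hi=6 → [4,5,4,5,7,5,8,7,5,5,6,8]
a[mid]=5>4: swap a[1],a[6]; hi=5 → [4,8,4,5,7,5,5,7,5,5,6,8]
a[mid]=8>4: swap a[1],a[5]; hi=4 → [4,5,4,5,7,8,5,7,5,5,6,8]
a[mid]=5>4: swap a[1],a[4]; hi=3 → [4,7,4,5,5,8,5,7,5,5,6,8]
a[mid]=7>4: swap a[1],a[3]; hi=2 → [4,5,4,7,5,8,5,7,5,5,6,8]
a[mid]=5>4: swap a[1],a[2]; hi=1 → [4,4,5,7,5,8,5,7,5,5,6,8]
a[mid]=4=4: mid=2
end: lo=0, hi=1; a = [4,4,5,7,5,8,5,7,5,5,6,8]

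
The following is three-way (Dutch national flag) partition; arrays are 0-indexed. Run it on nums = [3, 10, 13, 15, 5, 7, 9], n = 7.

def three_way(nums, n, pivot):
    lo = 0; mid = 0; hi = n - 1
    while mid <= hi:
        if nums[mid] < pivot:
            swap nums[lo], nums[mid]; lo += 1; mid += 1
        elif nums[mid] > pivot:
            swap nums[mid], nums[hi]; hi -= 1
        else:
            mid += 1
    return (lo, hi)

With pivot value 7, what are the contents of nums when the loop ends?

lo=0 mid=0 hi=6
3<7: swap(0,0), lo=1 mid=1 ⇒ [3, 10, 13, 15, 5, 7, 9]
10>7: swap(1,6), hi=5 ⇒ [3, 9, 13, 15, 5, 7, 10]
9>7: swap(1,5), hi=4 ⇒ [3, 7, 13, 15, 5, 9, 10]
7=7: mid=2
13>7: swap(2,4), hi=3 ⇒ [3, 7, 5, 15, 13, 9, 10]
5<7: swap(1,2), lo=2 mid=3 ⇒ [3, 5, 7, 15, 13, 9, 10]
15>7: swap(3,3), hi=2 ⇒ [3, 5, 7, 15, 13, 9, 10]
done. lo=2 hi=2; nums=[3, 5, 7, 15, 13, 9, 10]

[3, 5, 7, 15, 13, 9, 10]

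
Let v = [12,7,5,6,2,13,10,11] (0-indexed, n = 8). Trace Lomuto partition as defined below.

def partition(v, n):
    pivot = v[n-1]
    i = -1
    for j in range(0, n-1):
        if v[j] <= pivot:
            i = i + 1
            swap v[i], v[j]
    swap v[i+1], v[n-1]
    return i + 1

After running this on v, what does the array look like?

[7,5,6,2,10,11,12,13]

pivot = v[7] = 11; i = -1
j=0: v[0]=12 > 11 → no swap
j=1: v[1]=7 ≤ 11 → i=0, swap v[0],v[1] → [7,12,5,6,2,13,10,11]
j=2: v[2]=5 ≤ 11 → i=1, swap v[1],v[2] → [7,5,12,6,2,13,10,11]
j=3: v[3]=6 ≤ 11 → i=2, swap v[2],v[3] → [7,5,6,12,2,13,10,11]
j=4: v[4]=2 ≤ 11 → i=3, swap v[3],v[4] → [7,5,6,2,12,13,10,11]
j=5: v[5]=13 > 11 → no swap
j=6: v[6]=10 ≤ 11 → i=4, swap v[4],v[6] → [7,5,6,2,10,13,12,11]
final swap v[5],v[7] → [7,5,6,2,10,11,12,13]; return 5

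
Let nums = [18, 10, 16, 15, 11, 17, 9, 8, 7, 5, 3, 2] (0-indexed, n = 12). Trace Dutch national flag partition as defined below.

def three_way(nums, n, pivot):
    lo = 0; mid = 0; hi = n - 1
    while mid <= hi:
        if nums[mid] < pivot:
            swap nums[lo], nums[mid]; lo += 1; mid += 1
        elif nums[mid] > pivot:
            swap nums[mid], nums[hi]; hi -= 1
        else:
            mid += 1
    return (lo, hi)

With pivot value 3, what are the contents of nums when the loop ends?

pivot = 3; lo=0, mid=0, hi=11
nums[mid]=18>3: swap nums[0],nums[11]; hi=10 → [2, 10, 16, 15, 11, 17, 9, 8, 7, 5, 3, 18]
nums[mid]=2<3: swap nums[0],nums[0]; lo=1,mid=1 → [2, 10, 16, 15, 11, 17, 9, 8, 7, 5, 3, 18]
nums[mid]=10>3: swap nums[1],nums[10]; hi=9 → [2, 3, 16, 15, 11, 17, 9, 8, 7, 5, 10, 18]
nums[mid]=3=3: mid=2
nums[mid]=16>3: swap nums[2],nums[9]; hi=8 → [2, 3, 5, 15, 11, 17, 9, 8, 7, 16, 10, 18]
nums[mid]=5>3: swap nums[2],nums[8]; hi=7 → [2, 3, 7, 15, 11, 17, 9, 8, 5, 16, 10, 18]
nums[mid]=7>3: swap nums[2],nums[7]; hi=6 → [2, 3, 8, 15, 11, 17, 9, 7, 5, 16, 10, 18]
nums[mid]=8>3: swap nums[2],nums[6]; hi=5 → [2, 3, 9, 15, 11, 17, 8, 7, 5, 16, 10, 18]
nums[mid]=9>3: swap nums[2],nums[5]; hi=4 → [2, 3, 17, 15, 11, 9, 8, 7, 5, 16, 10, 18]
nums[mid]=17>3: swap nums[2],nums[4]; hi=3 → [2, 3, 11, 15, 17, 9, 8, 7, 5, 16, 10, 18]
nums[mid]=11>3: swap nums[2],nums[3]; hi=2 → [2, 3, 15, 11, 17, 9, 8, 7, 5, 16, 10, 18]
nums[mid]=15>3: swap nums[2],nums[2]; hi=1 → [2, 3, 15, 11, 17, 9, 8, 7, 5, 16, 10, 18]
end: lo=1, hi=1; nums = [2, 3, 15, 11, 17, 9, 8, 7, 5, 16, 10, 18]

[2, 3, 15, 11, 17, 9, 8, 7, 5, 16, 10, 18]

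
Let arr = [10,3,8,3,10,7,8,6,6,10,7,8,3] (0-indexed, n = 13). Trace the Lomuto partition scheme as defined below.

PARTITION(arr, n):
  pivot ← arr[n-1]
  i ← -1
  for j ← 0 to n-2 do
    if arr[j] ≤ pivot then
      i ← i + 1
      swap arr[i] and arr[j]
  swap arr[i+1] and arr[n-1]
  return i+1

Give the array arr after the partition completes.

pivot=3, i=-1
j=0: 10>3, skip
j=1: 3≤3, i=0, swap(0,1) ⇒ [3,10,8,3,10,7,8,6,6,10,7,8,3]
j=2: 8>3, skip
j=3: 3≤3, i=1, swap(1,3) ⇒ [3,3,8,10,10,7,8,6,6,10,7,8,3]
j=4: 10>3, skip
j=5: 7>3, skip
j=6: 8>3, skip
j=7: 6>3, skip
j=8: 6>3, skip
j=9: 10>3, skip
j=10: 7>3, skip
j=11: 8>3, skip
swap(2,12) ⇒ [3,3,3,10,10,7,8,6,6,10,7,8,8]; return 2

[3,3,3,10,10,7,8,6,6,10,7,8,8]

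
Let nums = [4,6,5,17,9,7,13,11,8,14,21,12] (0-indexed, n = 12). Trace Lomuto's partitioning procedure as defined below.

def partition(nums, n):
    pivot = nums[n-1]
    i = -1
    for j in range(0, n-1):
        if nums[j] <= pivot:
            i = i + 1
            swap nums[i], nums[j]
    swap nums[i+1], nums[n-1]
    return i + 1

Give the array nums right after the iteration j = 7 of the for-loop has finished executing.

pivot=12, i=-1
j=0: 4≤12, i=0, swap(0,0) ⇒ [4,6,5,17,9,7,13,11,8,14,21,12]
j=1: 6≤12, i=1, swap(1,1) ⇒ [4,6,5,17,9,7,13,11,8,14,21,12]
j=2: 5≤12, i=2, swap(2,2) ⇒ [4,6,5,17,9,7,13,11,8,14,21,12]
j=3: 17>12, skip
j=4: 9≤12, i=3, swap(3,4) ⇒ [4,6,5,9,17,7,13,11,8,14,21,12]
j=5: 7≤12, i=4, swap(4,5) ⇒ [4,6,5,9,7,17,13,11,8,14,21,12]
j=6: 13>12, skip
j=7: 11≤12, i=5, swap(5,7) ⇒ [4,6,5,9,7,11,13,17,8,14,21,12]
(after j=7) nums = [4,6,5,9,7,11,13,17,8,14,21,12]

[4,6,5,9,7,11,13,17,8,14,21,12]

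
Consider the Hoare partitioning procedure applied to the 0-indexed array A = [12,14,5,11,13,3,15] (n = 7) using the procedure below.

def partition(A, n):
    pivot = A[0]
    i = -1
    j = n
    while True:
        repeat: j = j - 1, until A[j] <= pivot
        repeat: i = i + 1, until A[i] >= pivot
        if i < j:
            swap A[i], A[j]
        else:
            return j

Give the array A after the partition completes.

pivot=12
j stops at 5 (3), i stops at 0 (12); swap ⇒ [3,14,5,11,13,12,15]
j stops at 3 (11), i stops at 1 (14); swap ⇒ [3,11,5,14,13,12,15]
j stops at 2, i stops at 3; i≥j ⇒ return 2. A=[3,11,5,14,13,12,15]

[3,11,5,14,13,12,15]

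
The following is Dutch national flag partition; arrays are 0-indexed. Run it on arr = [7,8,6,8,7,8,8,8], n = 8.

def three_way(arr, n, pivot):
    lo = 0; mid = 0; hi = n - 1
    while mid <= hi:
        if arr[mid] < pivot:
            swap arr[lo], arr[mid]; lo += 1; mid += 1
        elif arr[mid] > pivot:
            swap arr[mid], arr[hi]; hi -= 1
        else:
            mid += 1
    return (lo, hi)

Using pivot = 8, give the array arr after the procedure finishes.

[7,6,7,8,8,8,8,8]

pivot = 8; lo=0, mid=0, hi=7
arr[mid]=7<8: swap arr[0],arr[0]; lo=1,mid=1 → [7,8,6,8,7,8,8,8]
arr[mid]=8=8: mid=2
arr[mid]=6<8: swap arr[1],arr[2]; lo=2,mid=3 → [7,6,8,8,7,8,8,8]
arr[mid]=8=8: mid=4
arr[mid]=7<8: swap arr[2],arr[4]; lo=3,mid=5 → [7,6,7,8,8,8,8,8]
arr[mid]=8=8: mid=6
arr[mid]=8=8: mid=7
arr[mid]=8=8: mid=8
end: lo=3, hi=7; arr = [7,6,7,8,8,8,8,8]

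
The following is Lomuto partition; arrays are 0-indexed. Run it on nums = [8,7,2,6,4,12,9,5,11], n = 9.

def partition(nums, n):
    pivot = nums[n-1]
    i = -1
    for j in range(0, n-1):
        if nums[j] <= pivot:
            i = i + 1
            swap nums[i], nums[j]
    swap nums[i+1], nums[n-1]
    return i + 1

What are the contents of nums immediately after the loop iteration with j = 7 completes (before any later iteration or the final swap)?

pivot = nums[8] = 11; i = -1
j=0: nums[0]=8 ≤ 11 → i=0, swap nums[0],nums[0] (no change) → [8,7,2,6,4,12,9,5,11]
j=1: nums[1]=7 ≤ 11 → i=1, swap nums[1],nums[1] (no change) → [8,7,2,6,4,12,9,5,11]
j=2: nums[2]=2 ≤ 11 → i=2, swap nums[2],nums[2] (no change) → [8,7,2,6,4,12,9,5,11]
j=3: nums[3]=6 ≤ 11 → i=3, swap nums[3],nums[3] (no change) → [8,7,2,6,4,12,9,5,11]
j=4: nums[4]=4 ≤ 11 → i=4, swap nums[4],nums[4] (no change) → [8,7,2,6,4,12,9,5,11]
j=5: nums[5]=12 > 11 → no swap
j=6: nums[6]=9 ≤ 11 → i=5, swap nums[5],nums[6] → [8,7,2,6,4,9,12,5,11]
j=7: nums[7]=5 ≤ 11 → i=6, swap nums[6],nums[7] → [8,7,2,6,4,9,5,12,11]
(after j=7) nums = [8,7,2,6,4,9,5,12,11]

[8,7,2,6,4,9,5,12,11]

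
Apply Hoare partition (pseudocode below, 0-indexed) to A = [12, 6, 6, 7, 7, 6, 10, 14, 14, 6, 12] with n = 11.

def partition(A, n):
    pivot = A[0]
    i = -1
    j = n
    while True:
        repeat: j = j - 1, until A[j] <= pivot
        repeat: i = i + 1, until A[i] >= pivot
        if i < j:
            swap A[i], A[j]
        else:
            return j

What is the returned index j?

7

pivot=12
j stops at 10 (12), i stops at 0 (12); swap ⇒ [12, 6, 6, 7, 7, 6, 10, 14, 14, 6, 12]
j stops at 9 (6), i stops at 7 (14); swap ⇒ [12, 6, 6, 7, 7, 6, 10, 6, 14, 14, 12]
j stops at 7, i stops at 8; i≥j ⇒ return 7. A=[12, 6, 6, 7, 7, 6, 10, 6, 14, 14, 12]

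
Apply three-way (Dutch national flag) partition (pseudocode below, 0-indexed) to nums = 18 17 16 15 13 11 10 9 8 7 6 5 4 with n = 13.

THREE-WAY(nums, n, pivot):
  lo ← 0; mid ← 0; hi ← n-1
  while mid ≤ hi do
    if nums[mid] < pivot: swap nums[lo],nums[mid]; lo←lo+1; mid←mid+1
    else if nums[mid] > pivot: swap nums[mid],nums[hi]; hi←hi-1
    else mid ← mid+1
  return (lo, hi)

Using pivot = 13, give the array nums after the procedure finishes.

4 5 6 7 11 10 9 8 13 15 16 17 18

lo=0 mid=0 hi=12
18>13: swap(0,12), hi=11 ⇒ 4 17 16 15 13 11 10 9 8 7 6 5 18
4<13: swap(0,0), lo=1 mid=1 ⇒ 4 17 16 15 13 11 10 9 8 7 6 5 18
17>13: swap(1,11), hi=10 ⇒ 4 5 16 15 13 11 10 9 8 7 6 17 18
5<13: swap(1,1), lo=2 mid=2 ⇒ 4 5 16 15 13 11 10 9 8 7 6 17 18
16>13: swap(2,10), hi=9 ⇒ 4 5 6 15 13 11 10 9 8 7 16 17 18
6<13: swap(2,2), lo=3 mid=3 ⇒ 4 5 6 15 13 11 10 9 8 7 16 17 18
15>13: swap(3,9), hi=8 ⇒ 4 5 6 7 13 11 10 9 8 15 16 17 18
7<13: swap(3,3), lo=4 mid=4 ⇒ 4 5 6 7 13 11 10 9 8 15 16 17 18
13=13: mid=5
11<13: swap(4,5), lo=5 mid=6 ⇒ 4 5 6 7 11 13 10 9 8 15 16 17 18
10<13: swap(5,6), lo=6 mid=7 ⇒ 4 5 6 7 11 10 13 9 8 15 16 17 18
9<13: swap(6,7), lo=7 mid=8 ⇒ 4 5 6 7 11 10 9 13 8 15 16 17 18
8<13: swap(7,8), lo=8 mid=9 ⇒ 4 5 6 7 11 10 9 8 13 15 16 17 18
done. lo=8 hi=8; nums=4 5 6 7 11 10 9 8 13 15 16 17 18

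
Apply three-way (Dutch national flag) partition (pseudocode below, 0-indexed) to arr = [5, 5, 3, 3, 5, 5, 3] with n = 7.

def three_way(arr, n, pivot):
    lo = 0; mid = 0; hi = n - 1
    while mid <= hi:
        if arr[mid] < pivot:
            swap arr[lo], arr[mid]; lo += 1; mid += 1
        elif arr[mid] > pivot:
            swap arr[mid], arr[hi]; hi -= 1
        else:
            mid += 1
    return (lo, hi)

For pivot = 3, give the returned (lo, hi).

pivot = 3; lo=0, mid=0, hi=6
arr[mid]=5>3: swap arr[0],arr[6]; hi=5 → [3, 5, 3, 3, 5, 5, 5]
arr[mid]=3=3: mid=1
arr[mid]=5>3: swap arr[1],arr[5]; hi=4 → [3, 5, 3, 3, 5, 5, 5]
arr[mid]=5>3: swap arr[1],arr[4]; hi=3 → [3, 5, 3, 3, 5, 5, 5]
arr[mid]=5>3: swap arr[1],arr[3]; hi=2 → [3, 3, 3, 5, 5, 5, 5]
arr[mid]=3=3: mid=2
arr[mid]=3=3: mid=3
end: lo=0, hi=2; arr = [3, 3, 3, 5, 5, 5, 5]

(0, 2)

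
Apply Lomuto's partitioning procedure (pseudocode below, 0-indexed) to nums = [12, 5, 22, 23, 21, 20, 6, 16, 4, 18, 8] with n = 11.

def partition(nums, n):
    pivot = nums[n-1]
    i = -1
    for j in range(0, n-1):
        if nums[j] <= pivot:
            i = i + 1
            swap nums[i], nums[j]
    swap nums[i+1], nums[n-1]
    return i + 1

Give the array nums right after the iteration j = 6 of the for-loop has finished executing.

[5, 6, 22, 23, 21, 20, 12, 16, 4, 18, 8]

pivot=8, i=-1
j=0: 12>8, skip
j=1: 5≤8, i=0, swap(0,1) ⇒ [5, 12, 22, 23, 21, 20, 6, 16, 4, 18, 8]
j=2: 22>8, skip
j=3: 23>8, skip
j=4: 21>8, skip
j=5: 20>8, skip
j=6: 6≤8, i=1, swap(1,6) ⇒ [5, 6, 22, 23, 21, 20, 12, 16, 4, 18, 8]
(after j=6) nums = [5, 6, 22, 23, 21, 20, 12, 16, 4, 18, 8]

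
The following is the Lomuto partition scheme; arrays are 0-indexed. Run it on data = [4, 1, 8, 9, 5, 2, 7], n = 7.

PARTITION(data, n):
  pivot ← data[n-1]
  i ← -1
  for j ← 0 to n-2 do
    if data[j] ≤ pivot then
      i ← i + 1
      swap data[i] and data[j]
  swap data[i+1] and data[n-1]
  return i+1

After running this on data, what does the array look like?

pivot=7, i=-1
j=0: 4≤7, i=0, swap(0,0) ⇒ [4, 1, 8, 9, 5, 2, 7]
j=1: 1≤7, i=1, swap(1,1) ⇒ [4, 1, 8, 9, 5, 2, 7]
j=2: 8>7, skip
j=3: 9>7, skip
j=4: 5≤7, i=2, swap(2,4) ⇒ [4, 1, 5, 9, 8, 2, 7]
j=5: 2≤7, i=3, swap(3,5) ⇒ [4, 1, 5, 2, 8, 9, 7]
swap(4,6) ⇒ [4, 1, 5, 2, 7, 9, 8]; return 4

[4, 1, 5, 2, 7, 9, 8]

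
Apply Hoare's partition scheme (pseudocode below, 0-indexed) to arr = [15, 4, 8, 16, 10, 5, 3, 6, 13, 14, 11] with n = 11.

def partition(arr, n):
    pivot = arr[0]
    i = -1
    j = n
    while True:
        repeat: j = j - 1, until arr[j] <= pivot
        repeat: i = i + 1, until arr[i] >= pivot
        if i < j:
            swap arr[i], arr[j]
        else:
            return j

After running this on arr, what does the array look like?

[11, 4, 8, 14, 10, 5, 3, 6, 13, 16, 15]

pivot=15
j stops at 10 (11), i stops at 0 (15); swap ⇒ [11, 4, 8, 16, 10, 5, 3, 6, 13, 14, 15]
j stops at 9 (14), i stops at 3 (16); swap ⇒ [11, 4, 8, 14, 10, 5, 3, 6, 13, 16, 15]
j stops at 8, i stops at 9; i≥j ⇒ return 8. arr=[11, 4, 8, 14, 10, 5, 3, 6, 13, 16, 15]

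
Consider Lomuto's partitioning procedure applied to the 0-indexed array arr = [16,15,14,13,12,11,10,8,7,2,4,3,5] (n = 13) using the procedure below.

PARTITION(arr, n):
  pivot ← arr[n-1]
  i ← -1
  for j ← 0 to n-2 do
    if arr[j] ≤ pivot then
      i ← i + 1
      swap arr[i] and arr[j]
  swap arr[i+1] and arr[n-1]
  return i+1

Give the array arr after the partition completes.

[2,4,3,5,12,11,10,8,7,16,15,14,13]

pivot=5, i=-1
j=0: 16>5, skip
j=1: 15>5, skip
j=2: 14>5, skip
j=3: 13>5, skip
j=4: 12>5, skip
j=5: 11>5, skip
j=6: 10>5, skip
j=7: 8>5, skip
j=8: 7>5, skip
j=9: 2≤5, i=0, swap(0,9) ⇒ [2,15,14,13,12,11,10,8,7,16,4,3,5]
j=10: 4≤5, i=1, swap(1,10) ⇒ [2,4,14,13,12,11,10,8,7,16,15,3,5]
j=11: 3≤5, i=2, swap(2,11) ⇒ [2,4,3,13,12,11,10,8,7,16,15,14,5]
swap(3,12) ⇒ [2,4,3,5,12,11,10,8,7,16,15,14,13]; return 3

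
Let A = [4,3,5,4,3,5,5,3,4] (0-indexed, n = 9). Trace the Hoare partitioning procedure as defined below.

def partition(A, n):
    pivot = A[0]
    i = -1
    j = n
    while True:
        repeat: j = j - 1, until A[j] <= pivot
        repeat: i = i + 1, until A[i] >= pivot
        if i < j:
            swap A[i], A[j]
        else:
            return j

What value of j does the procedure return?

3

pivot = A[0] = 4; i = -1, j = 9
j→8 (A[8]=4≤4), i→0 (A[0]=4≥4); i<j, swap → [4,3,5,4,3,5,5,3,4]
j→7 (A[7]=3≤4), i→2 (A[2]=5≥4); i<j, swap → [4,3,3,4,3,5,5,5,4]
j→4 (A[4]=3≤4), i→3 (A[3]=4≥4); i<j, swap → [4,3,3,3,4,5,5,5,4]
j→3, i→4; i≥j, return j=3. A = [4,3,3,3,4,5,5,5,4]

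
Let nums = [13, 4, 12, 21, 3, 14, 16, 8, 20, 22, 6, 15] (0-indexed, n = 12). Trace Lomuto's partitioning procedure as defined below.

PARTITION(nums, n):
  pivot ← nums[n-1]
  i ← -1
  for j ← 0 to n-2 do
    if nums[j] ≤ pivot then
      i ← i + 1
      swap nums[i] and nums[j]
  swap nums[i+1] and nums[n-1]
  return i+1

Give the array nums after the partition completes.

pivot=15, i=-1
j=0: 13≤15, i=0, swap(0,0) ⇒ [13, 4, 12, 21, 3, 14, 16, 8, 20, 22, 6, 15]
j=1: 4≤15, i=1, swap(1,1) ⇒ [13, 4, 12, 21, 3, 14, 16, 8, 20, 22, 6, 15]
j=2: 12≤15, i=2, swap(2,2) ⇒ [13, 4, 12, 21, 3, 14, 16, 8, 20, 22, 6, 15]
j=3: 21>15, skip
j=4: 3≤15, i=3, swap(3,4) ⇒ [13, 4, 12, 3, 21, 14, 16, 8, 20, 22, 6, 15]
j=5: 14≤15, i=4, swap(4,5) ⇒ [13, 4, 12, 3, 14, 21, 16, 8, 20, 22, 6, 15]
j=6: 16>15, skip
j=7: 8≤15, i=5, swap(5,7) ⇒ [13, 4, 12, 3, 14, 8, 16, 21, 20, 22, 6, 15]
j=8: 20>15, skip
j=9: 22>15, skip
j=10: 6≤15, i=6, swap(6,10) ⇒ [13, 4, 12, 3, 14, 8, 6, 21, 20, 22, 16, 15]
swap(7,11) ⇒ [13, 4, 12, 3, 14, 8, 6, 15, 20, 22, 16, 21]; return 7

[13, 4, 12, 3, 14, 8, 6, 15, 20, 22, 16, 21]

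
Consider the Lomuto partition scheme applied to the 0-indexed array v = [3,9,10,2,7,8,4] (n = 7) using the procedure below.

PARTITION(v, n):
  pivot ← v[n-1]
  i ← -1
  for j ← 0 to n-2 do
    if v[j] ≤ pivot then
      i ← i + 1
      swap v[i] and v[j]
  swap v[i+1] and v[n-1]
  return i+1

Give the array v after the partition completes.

pivot=4, i=-1
j=0: 3≤4, i=0, swap(0,0) ⇒ [3,9,10,2,7,8,4]
j=1: 9>4, skip
j=2: 10>4, skip
j=3: 2≤4, i=1, swap(1,3) ⇒ [3,2,10,9,7,8,4]
j=4: 7>4, skip
j=5: 8>4, skip
swap(2,6) ⇒ [3,2,4,9,7,8,10]; return 2

[3,2,4,9,7,8,10]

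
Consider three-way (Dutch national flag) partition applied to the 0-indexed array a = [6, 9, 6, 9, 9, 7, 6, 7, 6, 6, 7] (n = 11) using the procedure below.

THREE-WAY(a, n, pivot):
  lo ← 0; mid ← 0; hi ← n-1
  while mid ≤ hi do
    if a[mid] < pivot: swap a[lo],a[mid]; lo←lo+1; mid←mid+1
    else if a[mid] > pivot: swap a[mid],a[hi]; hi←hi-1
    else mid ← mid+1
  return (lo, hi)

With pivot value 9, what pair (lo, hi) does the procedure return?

lo=0 mid=0 hi=10
6<9: swap(0,0), lo=1 mid=1 ⇒ [6, 9, 6, 9, 9, 7, 6, 7, 6, 6, 7]
9=9: mid=2
6<9: swap(1,2), lo=2 mid=3 ⇒ [6, 6, 9, 9, 9, 7, 6, 7, 6, 6, 7]
9=9: mid=4
9=9: mid=5
7<9: swap(2,5), lo=3 mid=6 ⇒ [6, 6, 7, 9, 9, 9, 6, 7, 6, 6, 7]
6<9: swap(3,6), lo=4 mid=7 ⇒ [6, 6, 7, 6, 9, 9, 9, 7, 6, 6, 7]
7<9: swap(4,7), lo=5 mid=8 ⇒ [6, 6, 7, 6, 7, 9, 9, 9, 6, 6, 7]
6<9: swap(5,8), lo=6 mid=9 ⇒ [6, 6, 7, 6, 7, 6, 9, 9, 9, 6, 7]
6<9: swap(6,9), lo=7 mid=10 ⇒ [6, 6, 7, 6, 7, 6, 6, 9, 9, 9, 7]
7<9: swap(7,10), lo=8 mid=11 ⇒ [6, 6, 7, 6, 7, 6, 6, 7, 9, 9, 9]
done. lo=8 hi=10; a=[6, 6, 7, 6, 7, 6, 6, 7, 9, 9, 9]

(8, 10)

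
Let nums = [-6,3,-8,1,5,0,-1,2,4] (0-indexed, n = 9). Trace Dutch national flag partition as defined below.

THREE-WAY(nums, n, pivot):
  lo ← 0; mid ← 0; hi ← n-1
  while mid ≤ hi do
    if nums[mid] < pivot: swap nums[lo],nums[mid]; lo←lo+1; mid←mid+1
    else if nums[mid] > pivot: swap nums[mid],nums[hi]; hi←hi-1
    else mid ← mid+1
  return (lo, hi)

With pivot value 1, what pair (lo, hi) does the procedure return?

(4, 4)

lo=0 mid=0 hi=8
-6<1: swap(0,0), lo=1 mid=1 ⇒ [-6,3,-8,1,5,0,-1,2,4]
3>1: swap(1,8), hi=7 ⇒ [-6,4,-8,1,5,0,-1,2,3]
4>1: swap(1,7), hi=6 ⇒ [-6,2,-8,1,5,0,-1,4,3]
2>1: swap(1,6), hi=5 ⇒ [-6,-1,-8,1,5,0,2,4,3]
-1<1: swap(1,1), lo=2 mid=2 ⇒ [-6,-1,-8,1,5,0,2,4,3]
-8<1: swap(2,2), lo=3 mid=3 ⇒ [-6,-1,-8,1,5,0,2,4,3]
1=1: mid=4
5>1: swap(4,5), hi=4 ⇒ [-6,-1,-8,1,0,5,2,4,3]
0<1: swap(3,4), lo=4 mid=5 ⇒ [-6,-1,-8,0,1,5,2,4,3]
done. lo=4 hi=4; nums=[-6,-1,-8,0,1,5,2,4,3]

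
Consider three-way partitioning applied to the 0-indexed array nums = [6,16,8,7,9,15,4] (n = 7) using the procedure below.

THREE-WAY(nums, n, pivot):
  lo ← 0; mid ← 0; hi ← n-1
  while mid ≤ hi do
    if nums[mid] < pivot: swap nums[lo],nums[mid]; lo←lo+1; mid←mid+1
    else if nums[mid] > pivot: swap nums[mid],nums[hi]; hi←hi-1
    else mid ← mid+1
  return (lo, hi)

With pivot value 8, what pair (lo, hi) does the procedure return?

(3, 3)

lo=0 mid=0 hi=6
6<8: swap(0,0), lo=1 mid=1 ⇒ [6,16,8,7,9,15,4]
16>8: swap(1,6), hi=5 ⇒ [6,4,8,7,9,15,16]
4<8: swap(1,1), lo=2 mid=2 ⇒ [6,4,8,7,9,15,16]
8=8: mid=3
7<8: swap(2,3), lo=3 mid=4 ⇒ [6,4,7,8,9,15,16]
9>8: swap(4,5), hi=4 ⇒ [6,4,7,8,15,9,16]
15>8: swap(4,4), hi=3 ⇒ [6,4,7,8,15,9,16]
done. lo=3 hi=3; nums=[6,4,7,8,15,9,16]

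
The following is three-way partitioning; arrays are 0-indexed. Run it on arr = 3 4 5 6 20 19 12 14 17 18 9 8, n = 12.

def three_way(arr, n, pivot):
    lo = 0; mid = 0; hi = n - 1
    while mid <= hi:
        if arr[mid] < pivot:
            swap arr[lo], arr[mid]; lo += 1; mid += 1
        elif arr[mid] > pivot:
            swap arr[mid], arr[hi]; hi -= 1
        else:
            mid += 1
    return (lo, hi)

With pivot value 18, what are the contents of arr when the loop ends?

pivot = 18; lo=0, mid=0, hi=11
arr[mid]=3<18: swap arr[0],arr[0]; lo=1,mid=1 → 3 4 5 6 20 19 12 14 17 18 9 8
arr[mid]=4<18: swap arr[1],arr[1]; lo=2,mid=2 → 3 4 5 6 20 19 12 14 17 18 9 8
arr[mid]=5<18: swap arr[2],arr[2]; lo=3,mid=3 → 3 4 5 6 20 19 12 14 17 18 9 8
arr[mid]=6<18: swap arr[3],arr[3]; lo=4,mid=4 → 3 4 5 6 20 19 12 14 17 18 9 8
arr[mid]=20>18: swap arr[4],arr[11]; hi=10 → 3 4 5 6 8 19 12 14 17 18 9 20
arr[mid]=8<18: swap arr[4],arr[4]; lo=5,mid=5 → 3 4 5 6 8 19 12 14 17 18 9 20
arr[mid]=19>18: swap arr[5],arr[10]; hi=9 → 3 4 5 6 8 9 12 14 17 18 19 20
arr[mid]=9<18: swap arr[5],arr[5]; lo=6,mid=6 → 3 4 5 6 8 9 12 14 17 18 19 20
arr[mid]=12<18: swap arr[6],arr[6]; lo=7,mid=7 → 3 4 5 6 8 9 12 14 17 18 19 20
arr[mid]=14<18: swap arr[7],arr[7]; lo=8,mid=8 → 3 4 5 6 8 9 12 14 17 18 19 20
arr[mid]=17<18: swap arr[8],arr[8]; lo=9,mid=9 → 3 4 5 6 8 9 12 14 17 18 19 20
arr[mid]=18=18: mid=10
end: lo=9, hi=9; arr = 3 4 5 6 8 9 12 14 17 18 19 20

3 4 5 6 8 9 12 14 17 18 19 20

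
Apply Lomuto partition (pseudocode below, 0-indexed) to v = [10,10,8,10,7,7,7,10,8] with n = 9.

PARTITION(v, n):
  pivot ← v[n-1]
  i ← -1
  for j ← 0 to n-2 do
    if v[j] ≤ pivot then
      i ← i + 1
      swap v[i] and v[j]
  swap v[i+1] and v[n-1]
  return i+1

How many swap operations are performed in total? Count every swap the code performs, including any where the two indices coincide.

pivot=8, i=-1
j=0: 10>8, skip
j=1: 10>8, skip
j=2: 8≤8, i=0, swap(0,2) ⇒ [8,10,10,10,7,7,7,10,8]
j=3: 10>8, skip
j=4: 7≤8, i=1, swap(1,4) ⇒ [8,7,10,10,10,7,7,10,8]
j=5: 7≤8, i=2, swap(2,5) ⇒ [8,7,7,10,10,10,7,10,8]
j=6: 7≤8, i=3, swap(3,6) ⇒ [8,7,7,7,10,10,10,10,8]
j=7: 10>8, skip
swap(4,8) ⇒ [8,7,7,7,8,10,10,10,10]; return 4

5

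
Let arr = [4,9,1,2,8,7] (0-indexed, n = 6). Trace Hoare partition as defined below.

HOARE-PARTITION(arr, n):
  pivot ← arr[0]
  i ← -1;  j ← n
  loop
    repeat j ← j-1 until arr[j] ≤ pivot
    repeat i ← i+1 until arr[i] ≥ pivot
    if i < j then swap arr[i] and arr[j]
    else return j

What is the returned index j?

pivot=4
j stops at 3 (2), i stops at 0 (4); swap ⇒ [2,9,1,4,8,7]
j stops at 2 (1), i stops at 1 (9); swap ⇒ [2,1,9,4,8,7]
j stops at 1, i stops at 2; i≥j ⇒ return 1. arr=[2,1,9,4,8,7]

1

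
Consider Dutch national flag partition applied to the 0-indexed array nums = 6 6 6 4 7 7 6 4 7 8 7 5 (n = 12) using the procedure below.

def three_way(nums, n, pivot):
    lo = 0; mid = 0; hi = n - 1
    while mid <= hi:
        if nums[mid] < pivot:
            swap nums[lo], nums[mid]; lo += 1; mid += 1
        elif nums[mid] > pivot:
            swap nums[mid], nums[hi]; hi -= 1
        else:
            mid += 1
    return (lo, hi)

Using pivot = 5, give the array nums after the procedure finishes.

pivot = 5; lo=0, mid=0, hi=11
nums[mid]=6>5: swap nums[0],nums[11]; hi=10 → 5 6 6 4 7 7 6 4 7 8 7 6
nums[mid]=5=5: mid=1
nums[mid]=6>5: swap nums[1],nums[10]; hi=9 → 5 7 6 4 7 7 6 4 7 8 6 6
nums[mid]=7>5: swap nums[1],nums[9]; hi=8 → 5 8 6 4 7 7 6 4 7 7 6 6
nums[mid]=8>5: swap nums[1],nums[8]; hi=7 → 5 7 6 4 7 7 6 4 8 7 6 6
nums[mid]=7>5: swap nums[1],nums[7]; hi=6 → 5 4 6 4 7 7 6 7 8 7 6 6
nums[mid]=4<5: swap nums[0],nums[1]; lo=1,mid=2 → 4 5 6 4 7 7 6 7 8 7 6 6
nums[mid]=6>5: swap nums[2],nums[6]; hi=5 → 4 5 6 4 7 7 6 7 8 7 6 6
nums[mid]=6>5: swap nums[2],nums[5]; hi=4 → 4 5 7 4 7 6 6 7 8 7 6 6
nums[mid]=7>5: swap nums[2],nums[4]; hi=3 → 4 5 7 4 7 6 6 7 8 7 6 6
nums[mid]=7>5: swap nums[2],nums[3]; hi=2 → 4 5 4 7 7 6 6 7 8 7 6 6
nums[mid]=4<5: swap nums[1],nums[2]; lo=2,mid=3 → 4 4 5 7 7 6 6 7 8 7 6 6
end: lo=2, hi=2; nums = 4 4 5 7 7 6 6 7 8 7 6 6

4 4 5 7 7 6 6 7 8 7 6 6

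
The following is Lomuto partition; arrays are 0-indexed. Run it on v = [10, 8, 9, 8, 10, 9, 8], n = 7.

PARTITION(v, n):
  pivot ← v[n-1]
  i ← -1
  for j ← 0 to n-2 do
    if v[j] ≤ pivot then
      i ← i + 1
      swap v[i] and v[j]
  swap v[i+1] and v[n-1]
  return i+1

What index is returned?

2

pivot=8, i=-1
j=0: 10>8, skip
j=1: 8≤8, i=0, swap(0,1) ⇒ [8, 10, 9, 8, 10, 9, 8]
j=2: 9>8, skip
j=3: 8≤8, i=1, swap(1,3) ⇒ [8, 8, 9, 10, 10, 9, 8]
j=4: 10>8, skip
j=5: 9>8, skip
swap(2,6) ⇒ [8, 8, 8, 10, 10, 9, 9]; return 2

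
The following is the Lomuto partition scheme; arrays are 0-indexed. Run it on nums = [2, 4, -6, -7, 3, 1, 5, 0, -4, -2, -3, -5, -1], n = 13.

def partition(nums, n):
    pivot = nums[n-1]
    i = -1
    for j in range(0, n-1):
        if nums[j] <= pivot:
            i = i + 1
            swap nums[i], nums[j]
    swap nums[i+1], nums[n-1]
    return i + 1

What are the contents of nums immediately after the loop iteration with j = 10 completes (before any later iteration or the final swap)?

pivot=-1, i=-1
j=0: 2>-1, skip
j=1: 4>-1, skip
j=2: -6≤-1, i=0, swap(0,2) ⇒ [-6, 4, 2, -7, 3, 1, 5, 0, -4, -2, -3, -5, -1]
j=3: -7≤-1, i=1, swap(1,3) ⇒ [-6, -7, 2, 4, 3, 1, 5, 0, -4, -2, -3, -5, -1]
j=4: 3>-1, skip
j=5: 1>-1, skip
j=6: 5>-1, skip
j=7: 0>-1, skip
j=8: -4≤-1, i=2, swap(2,8) ⇒ [-6, -7, -4, 4, 3, 1, 5, 0, 2, -2, -3, -5, -1]
j=9: -2≤-1, i=3, swap(3,9) ⇒ [-6, -7, -4, -2, 3, 1, 5, 0, 2, 4, -3, -5, -1]
j=10: -3≤-1, i=4, swap(4,10) ⇒ [-6, -7, -4, -2, -3, 1, 5, 0, 2, 4, 3, -5, -1]
(after j=10) nums = [-6, -7, -4, -2, -3, 1, 5, 0, 2, 4, 3, -5, -1]

[-6, -7, -4, -2, -3, 1, 5, 0, 2, 4, 3, -5, -1]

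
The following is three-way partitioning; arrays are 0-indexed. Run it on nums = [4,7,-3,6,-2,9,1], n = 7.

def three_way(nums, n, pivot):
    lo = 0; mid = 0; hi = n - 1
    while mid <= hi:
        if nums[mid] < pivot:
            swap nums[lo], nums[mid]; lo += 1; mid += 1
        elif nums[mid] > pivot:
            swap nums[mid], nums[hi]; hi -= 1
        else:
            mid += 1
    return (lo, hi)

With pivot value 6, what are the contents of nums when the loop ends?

[4,1,-3,-2,6,9,7]

pivot = 6; lo=0, mid=0, hi=6
nums[mid]=4<6: swap nums[0],nums[0]; lo=1,mid=1 → [4,7,-3,6,-2,9,1]
nums[mid]=7>6: swap nums[1],nums[6]; hi=5 → [4,1,-3,6,-2,9,7]
nums[mid]=1<6: swap nums[1],nums[1]; lo=2,mid=2 → [4,1,-3,6,-2,9,7]
nums[mid]=-3<6: swap nums[2],nums[2]; lo=3,mid=3 → [4,1,-3,6,-2,9,7]
nums[mid]=6=6: mid=4
nums[mid]=-2<6: swap nums[3],nums[4]; lo=4,mid=5 → [4,1,-3,-2,6,9,7]
nums[mid]=9>6: swap nums[5],nums[5]; hi=4 → [4,1,-3,-2,6,9,7]
end: lo=4, hi=4; nums = [4,1,-3,-2,6,9,7]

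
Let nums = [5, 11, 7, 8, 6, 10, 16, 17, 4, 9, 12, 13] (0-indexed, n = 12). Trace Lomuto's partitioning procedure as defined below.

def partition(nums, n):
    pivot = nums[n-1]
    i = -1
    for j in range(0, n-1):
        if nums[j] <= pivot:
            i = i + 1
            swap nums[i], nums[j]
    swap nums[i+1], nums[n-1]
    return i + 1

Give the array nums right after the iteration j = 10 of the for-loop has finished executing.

pivot = nums[11] = 13; i = -1
j=0: nums[0]=5 ≤ 13 → i=0, swap nums[0],nums[0] (no change) → [5, 11, 7, 8, 6, 10, 16, 17, 4, 9, 12, 13]
j=1: nums[1]=11 ≤ 13 → i=1, swap nums[1],nums[1] (no change) → [5, 11, 7, 8, 6, 10, 16, 17, 4, 9, 12, 13]
j=2: nums[2]=7 ≤ 13 → i=2, swap nums[2],nums[2] (no change) → [5, 11, 7, 8, 6, 10, 16, 17, 4, 9, 12, 13]
j=3: nums[3]=8 ≤ 13 → i=3, swap nums[3],nums[3] (no change) → [5, 11, 7, 8, 6, 10, 16, 17, 4, 9, 12, 13]
j=4: nums[4]=6 ≤ 13 → i=4, swap nums[4],nums[4] (no change) → [5, 11, 7, 8, 6, 10, 16, 17, 4, 9, 12, 13]
j=5: nums[5]=10 ≤ 13 → i=5, swap nums[5],nums[5] (no change) → [5, 11, 7, 8, 6, 10, 16, 17, 4, 9, 12, 13]
j=6: nums[6]=16 > 13 → no swap
j=7: nums[7]=17 > 13 → no swap
j=8: nums[8]=4 ≤ 13 → i=6, swap nums[6],nums[8] → [5, 11, 7, 8, 6, 10, 4, 17, 16, 9, 12, 13]
j=9: nums[9]=9 ≤ 13 → i=7, swap nums[7],nums[9] → [5, 11, 7, 8, 6, 10, 4, 9, 16, 17, 12, 13]
j=10: nums[10]=12 ≤ 13 → i=8, swap nums[8],nums[10] → [5, 11, 7, 8, 6, 10, 4, 9, 12, 17, 16, 13]
(after j=10) nums = [5, 11, 7, 8, 6, 10, 4, 9, 12, 17, 16, 13]

[5, 11, 7, 8, 6, 10, 4, 9, 12, 17, 16, 13]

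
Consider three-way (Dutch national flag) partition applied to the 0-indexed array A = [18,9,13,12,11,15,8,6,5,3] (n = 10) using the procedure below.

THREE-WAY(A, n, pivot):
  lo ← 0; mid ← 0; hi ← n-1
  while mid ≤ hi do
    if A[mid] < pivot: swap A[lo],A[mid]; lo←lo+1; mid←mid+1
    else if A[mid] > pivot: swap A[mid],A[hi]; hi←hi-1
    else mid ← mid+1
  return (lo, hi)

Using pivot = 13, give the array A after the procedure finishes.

pivot = 13; lo=0, mid=0, hi=9
A[mid]=18>13: swap A[0],A[9]; hi=8 → [3,9,13,12,11,15,8,6,5,18]
A[mid]=3<13: swap A[0],A[0]; lo=1,mid=1 → [3,9,13,12,11,15,8,6,5,18]
A[mid]=9<13: swap A[1],A[1]; lo=2,mid=2 → [3,9,13,12,11,15,8,6,5,18]
A[mid]=13=13: mid=3
A[mid]=12<13: swap A[2],A[3]; lo=3,mid=4 → [3,9,12,13,11,15,8,6,5,18]
A[mid]=11<13: swap A[3],A[4]; lo=4,mid=5 → [3,9,12,11,13,15,8,6,5,18]
A[mid]=15>13: swap A[5],A[8]; hi=7 → [3,9,12,11,13,5,8,6,15,18]
A[mid]=5<13: swap A[4],A[5]; lo=5,mid=6 → [3,9,12,11,5,13,8,6,15,18]
A[mid]=8<13: swap A[5],A[6]; lo=6,mid=7 → [3,9,12,11,5,8,13,6,15,18]
A[mid]=6<13: swap A[6],A[7]; lo=7,mid=8 → [3,9,12,11,5,8,6,13,15,18]
end: lo=7, hi=7; A = [3,9,12,11,5,8,6,13,15,18]

[3,9,12,11,5,8,6,13,15,18]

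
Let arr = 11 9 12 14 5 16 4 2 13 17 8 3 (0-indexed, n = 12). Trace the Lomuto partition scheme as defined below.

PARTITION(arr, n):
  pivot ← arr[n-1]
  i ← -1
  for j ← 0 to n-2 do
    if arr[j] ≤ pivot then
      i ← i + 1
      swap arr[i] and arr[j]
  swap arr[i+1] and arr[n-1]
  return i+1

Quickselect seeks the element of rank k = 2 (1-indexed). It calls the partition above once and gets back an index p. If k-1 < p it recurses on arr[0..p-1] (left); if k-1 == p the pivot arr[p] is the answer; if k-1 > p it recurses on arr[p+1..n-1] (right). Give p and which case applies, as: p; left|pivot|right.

1; pivot

pivot = arr[11] = 3; i = -1
j=0: arr[0]=11 > 3 → no swap
j=1: arr[1]=9 > 3 → no swap
j=2: arr[2]=12 > 3 → no swap
j=3: arr[3]=14 > 3 → no swap
j=4: arr[4]=5 > 3 → no swap
j=5: arr[5]=16 > 3 → no swap
j=6: arr[6]=4 > 3 → no swap
j=7: arr[7]=2 ≤ 3 → i=0, swap arr[0],arr[7] → 2 9 12 14 5 16 4 11 13 17 8 3
j=8: arr[8]=13 > 3 → no swap
j=9: arr[9]=17 > 3 → no swap
j=10: arr[10]=8 > 3 → no swap
final swap arr[1],arr[11] → 2 3 12 14 5 16 4 11 13 17 8 9; return 1
p = 1; k-1 = 1 == 1 ⇒ pivot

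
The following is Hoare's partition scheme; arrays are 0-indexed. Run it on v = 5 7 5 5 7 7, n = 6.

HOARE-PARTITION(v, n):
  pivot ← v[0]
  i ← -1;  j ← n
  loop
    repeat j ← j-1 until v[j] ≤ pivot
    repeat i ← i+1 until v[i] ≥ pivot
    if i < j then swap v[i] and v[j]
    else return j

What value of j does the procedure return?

pivot = v[0] = 5; i = -1, j = 6
j→3 (v[3]=5≤5), i→0 (v[0]=5≥5); i<j, swap → 5 7 5 5 7 7
j→2 (v[2]=5≤5), i→1 (v[1]=7≥5); i<j, swap → 5 5 7 5 7 7
j→1, i→2; i≥j, return j=1. v = 5 5 7 5 7 7

1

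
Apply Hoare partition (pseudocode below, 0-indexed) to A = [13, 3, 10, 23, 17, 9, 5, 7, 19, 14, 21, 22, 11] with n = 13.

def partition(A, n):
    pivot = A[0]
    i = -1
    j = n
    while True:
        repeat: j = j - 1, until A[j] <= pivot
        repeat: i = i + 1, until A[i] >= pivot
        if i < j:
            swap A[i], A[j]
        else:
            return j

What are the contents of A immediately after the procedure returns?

[11, 3, 10, 7, 5, 9, 17, 23, 19, 14, 21, 22, 13]

pivot = A[0] = 13; i = -1, j = 13
j→12 (A[12]=11≤13), i→0 (A[0]=13≥13); i<j, swap → [11, 3, 10, 23, 17, 9, 5, 7, 19, 14, 21, 22, 13]
j→7 (A[7]=7≤13), i→3 (A[3]=23≥13); i<j, swap → [11, 3, 10, 7, 17, 9, 5, 23, 19, 14, 21, 22, 13]
j→6 (A[6]=5≤13), i→4 (A[4]=17≥13); i<j, swap → [11, 3, 10, 7, 5, 9, 17, 23, 19, 14, 21, 22, 13]
j→5, i→6; i≥j, return j=5. A = [11, 3, 10, 7, 5, 9, 17, 23, 19, 14, 21, 22, 13]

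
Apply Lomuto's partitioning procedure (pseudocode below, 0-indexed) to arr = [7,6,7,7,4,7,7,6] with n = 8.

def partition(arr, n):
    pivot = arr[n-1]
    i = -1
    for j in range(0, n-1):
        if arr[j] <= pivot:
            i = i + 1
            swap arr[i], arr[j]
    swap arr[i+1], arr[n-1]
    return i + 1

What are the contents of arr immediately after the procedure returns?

[6,4,6,7,7,7,7,7]

pivot=6, i=-1
j=0: 7>6, skip
j=1: 6≤6, i=0, swap(0,1) ⇒ [6,7,7,7,4,7,7,6]
j=2: 7>6, skip
j=3: 7>6, skip
j=4: 4≤6, i=1, swap(1,4) ⇒ [6,4,7,7,7,7,7,6]
j=5: 7>6, skip
j=6: 7>6, skip
swap(2,7) ⇒ [6,4,6,7,7,7,7,7]; return 2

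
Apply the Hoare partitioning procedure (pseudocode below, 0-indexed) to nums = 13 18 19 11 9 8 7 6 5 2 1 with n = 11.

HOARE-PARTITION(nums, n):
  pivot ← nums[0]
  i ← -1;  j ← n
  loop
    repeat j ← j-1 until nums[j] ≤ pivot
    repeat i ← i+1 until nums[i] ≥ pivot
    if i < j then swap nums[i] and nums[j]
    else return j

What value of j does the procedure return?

7

pivot = nums[0] = 13; i = -1, j = 11
j→10 (nums[10]=1≤13), i→0 (nums[0]=13≥13); i<j, swap → 1 18 19 11 9 8 7 6 5 2 13
j→9 (nums[9]=2≤13), i→1 (nums[1]=18≥13); i<j, swap → 1 2 19 11 9 8 7 6 5 18 13
j→8 (nums[8]=5≤13), i→2 (nums[2]=19≥13); i<j, swap → 1 2 5 11 9 8 7 6 19 18 13
j→7, i→8; i≥j, return j=7. nums = 1 2 5 11 9 8 7 6 19 18 13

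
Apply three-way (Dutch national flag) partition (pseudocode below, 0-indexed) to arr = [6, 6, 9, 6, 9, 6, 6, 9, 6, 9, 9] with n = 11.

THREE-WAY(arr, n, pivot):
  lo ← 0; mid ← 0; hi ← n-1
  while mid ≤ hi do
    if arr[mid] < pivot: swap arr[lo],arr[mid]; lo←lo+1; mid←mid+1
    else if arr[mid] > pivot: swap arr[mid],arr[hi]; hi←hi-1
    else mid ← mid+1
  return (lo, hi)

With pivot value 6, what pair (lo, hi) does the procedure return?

pivot = 6; lo=0, mid=0, hi=10
arr[mid]=6=6: mid=1
arr[mid]=6=6: mid=2
arr[mid]=9>6: swap arr[2],arr[10]; hi=9 → [6, 6, 9, 6, 9, 6, 6, 9, 6, 9, 9]
arr[mid]=9>6: swap arr[2],arr[9]; hi=8 → [6, 6, 9, 6, 9, 6, 6, 9, 6, 9, 9]
arr[mid]=9>6: swap arr[2],arr[8]; hi=7 → [6, 6, 6, 6, 9, 6, 6, 9, 9, 9, 9]
arr[mid]=6=6: mid=3
arr[mid]=6=6: mid=4
arr[mid]=9>6: swap arr[4],arr[7]; hi=6 → [6, 6, 6, 6, 9, 6, 6, 9, 9, 9, 9]
arr[mid]=9>6: swap arr[4],arr[6]; hi=5 → [6, 6, 6, 6, 6, 6, 9, 9, 9, 9, 9]
arr[mid]=6=6: mid=5
arr[mid]=6=6: mid=6
end: lo=0, hi=5; arr = [6, 6, 6, 6, 6, 6, 9, 9, 9, 9, 9]

(0, 5)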